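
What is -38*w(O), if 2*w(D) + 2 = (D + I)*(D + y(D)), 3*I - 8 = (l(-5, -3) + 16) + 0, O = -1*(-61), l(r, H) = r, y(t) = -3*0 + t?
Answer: -468122/3 ≈ -1.5604e+5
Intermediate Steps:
y(t) = t (y(t) = 0 + t = t)
O = 61
I = 19/3 (I = 8/3 + ((-5 + 16) + 0)/3 = 8/3 + (11 + 0)/3 = 8/3 + (⅓)*11 = 8/3 + 11/3 = 19/3 ≈ 6.3333)
w(D) = -1 + D*(19/3 + D) (w(D) = -1 + ((D + 19/3)*(D + D))/2 = -1 + ((19/3 + D)*(2*D))/2 = -1 + (2*D*(19/3 + D))/2 = -1 + D*(19/3 + D))
-38*w(O) = -38*(-1 + 61² + (19/3)*61) = -38*(-1 + 3721 + 1159/3) = -38*12319/3 = -468122/3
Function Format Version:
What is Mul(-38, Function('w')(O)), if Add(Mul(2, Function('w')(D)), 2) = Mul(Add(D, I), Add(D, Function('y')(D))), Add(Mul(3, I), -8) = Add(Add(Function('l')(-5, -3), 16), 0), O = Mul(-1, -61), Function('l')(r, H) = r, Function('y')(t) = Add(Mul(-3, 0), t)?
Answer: Rational(-468122, 3) ≈ -1.5604e+5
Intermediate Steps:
Function('y')(t) = t (Function('y')(t) = Add(0, t) = t)
O = 61
I = Rational(19, 3) (I = Add(Rational(8, 3), Mul(Rational(1, 3), Add(Add(-5, 16), 0))) = Add(Rational(8, 3), Mul(Rational(1, 3), Add(11, 0))) = Add(Rational(8, 3), Mul(Rational(1, 3), 11)) = Add(Rational(8, 3), Rational(11, 3)) = Rational(19, 3) ≈ 6.3333)
Function('w')(D) = Add(-1, Mul(D, Add(Rational(19, 3), D))) (Function('w')(D) = Add(-1, Mul(Rational(1, 2), Mul(Add(D, Rational(19, 3)), Add(D, D)))) = Add(-1, Mul(Rational(1, 2), Mul(Add(Rational(19, 3), D), Mul(2, D)))) = Add(-1, Mul(Rational(1, 2), Mul(2, D, Add(Rational(19, 3), D)))) = Add(-1, Mul(D, Add(Rational(19, 3), D))))
Mul(-38, Function('w')(O)) = Mul(-38, Add(-1, Pow(61, 2), Mul(Rational(19, 3), 61))) = Mul(-38, Add(-1, 3721, Rational(1159, 3))) = Mul(-38, Rational(12319, 3)) = Rational(-468122, 3)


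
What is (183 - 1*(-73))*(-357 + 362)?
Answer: 1280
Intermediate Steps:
(183 - 1*(-73))*(-357 + 362) = (183 + 73)*5 = 256*5 = 1280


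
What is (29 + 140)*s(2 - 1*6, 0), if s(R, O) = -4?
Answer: -676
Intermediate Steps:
(29 + 140)*s(2 - 1*6, 0) = (29 + 140)*(-4) = 169*(-4) = -676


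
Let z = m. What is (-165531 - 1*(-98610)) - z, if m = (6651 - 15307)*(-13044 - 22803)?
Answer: -310358553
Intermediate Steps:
m = 310291632 (m = -8656*(-35847) = 310291632)
z = 310291632
(-165531 - 1*(-98610)) - z = (-165531 - 1*(-98610)) - 310291632 = (-165531 + 98610) - 1*310291632 = -66921 - 310291632 = -310358553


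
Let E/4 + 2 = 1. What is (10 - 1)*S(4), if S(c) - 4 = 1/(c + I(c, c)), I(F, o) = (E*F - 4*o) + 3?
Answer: 891/25 ≈ 35.640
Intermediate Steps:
E = -4 (E = -8 + 4*1 = -8 + 4 = -4)
I(F, o) = 3 - 4*F - 4*o (I(F, o) = (-4*F - 4*o) + 3 = 3 - 4*F - 4*o)
S(c) = 4 + 1/(3 - 7*c) (S(c) = 4 + 1/(c + (3 - 4*c - 4*c)) = 4 + 1/(c + (3 - 8*c)) = 4 + 1/(3 - 7*c))
(10 - 1)*S(4) = (10 - 1)*((-13 + 28*4)/(-3 + 7*4)) = 9*((-13 + 112)/(-3 + 28)) = 9*(99/25) = 891/25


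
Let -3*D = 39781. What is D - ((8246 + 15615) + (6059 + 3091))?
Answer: -138814/3 ≈ -46271.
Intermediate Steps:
D = -39781/3 (D = -⅓*39781 = -39781/3 ≈ -13260.)
D - ((8246 + 15615) + (6059 + 3091)) = -39781/3 - ((8246 + 15615) + (6059 + 3091)) = -39781/3 - (23861 + 9150) = -39781/3 - 1*33011 = -39781/3 - 33011 = -138814/3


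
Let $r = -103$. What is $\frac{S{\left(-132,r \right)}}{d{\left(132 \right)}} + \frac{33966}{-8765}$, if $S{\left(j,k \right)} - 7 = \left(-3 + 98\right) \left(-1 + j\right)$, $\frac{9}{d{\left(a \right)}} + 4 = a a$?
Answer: $- \frac{1928122902094}{78885} \approx -2.4442 \cdot 10^{7}$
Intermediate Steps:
$d{\left(a \right)} = \frac{9}{-4 + a^{2}}$ ($d{\left(a \right)} = \frac{9}{-4 + a a} = \frac{9}{-4 + a^{2}}$)
$S{\left(j,k \right)} = -88 + 95 j$ ($S{\left(j,k \right)} = 7 + \left(-3 + 98\right) \left(-1 + j\right) = 7 + 95 \left(-1 + j\right) = 7 + \left(-95 + 95 j\right) = -88 + 95 j$)
$\frac{S{\left(-132,r \right)}}{d{\left(132 \right)}} + \frac{33966}{-8765} = \frac{-88 + 95 \left(-132\right)}{9 \frac{1}{-4 + 132^{2}}} + \frac{33966}{-8765} = \frac{-88 - 12540}{9 \frac{1}{-4 + 17424}} + 33966 \left(- \frac{1}{8765}\right) = - \frac{12628}{9 \cdot \frac{1}{17420}} - \frac{33966}{8765} = - \frac{12628}{\frac{9}{17420}} - \frac{33966}{8765} = \left(-12628\right) \frac{17420}{9} - \frac{33966}{8765} = - \frac{219979760}{9} - \frac{33966}{8765} = - \frac{1928122902094}{78885}$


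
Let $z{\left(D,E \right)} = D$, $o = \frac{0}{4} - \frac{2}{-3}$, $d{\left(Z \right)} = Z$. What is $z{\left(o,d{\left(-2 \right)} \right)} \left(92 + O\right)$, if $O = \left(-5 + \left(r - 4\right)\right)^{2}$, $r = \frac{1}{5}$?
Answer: $\frac{2824}{25} \approx 112.96$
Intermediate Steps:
$r = \frac{1}{5} \approx 0.2$
$o = \frac{2}{3}$ ($o = 0 \cdot \frac{1}{4} - - \frac{2}{3} = 0 + \frac{2}{3} = \frac{2}{3} \approx 0.66667$)
$O = \frac{1936}{25}$ ($O = \left(-5 + \left(\frac{1}{5} - 4\right)\right)^{2} = \left(-5 - \frac{19}{5}\right)^{2} = \left(- \frac{44}{5}\right)^{2} = \frac{1936}{25} \approx 77.44$)
$z{\left(o,d{\left(-2 \right)} \right)} \left(92 + O\right) = \frac{2 \left(92 + \frac{1936}{25}\right)}{3} = \frac{2}{3} \cdot \frac{4236}{25} = \frac{2824}{25}$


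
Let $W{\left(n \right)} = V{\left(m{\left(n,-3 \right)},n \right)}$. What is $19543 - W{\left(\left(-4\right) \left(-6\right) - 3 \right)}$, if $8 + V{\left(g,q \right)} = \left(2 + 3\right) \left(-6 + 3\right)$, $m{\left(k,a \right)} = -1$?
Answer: $19566$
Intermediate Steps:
$V{\left(g,q \right)} = -23$ ($V{\left(g,q \right)} = -8 + \left(2 + 3\right) \left(-6 + 3\right) = -8 + 5 \left(-3\right) = -8 - 15 = -23$)
$W{\left(n \right)} = -23$
$19543 - W{\left(\left(-4\right) \left(-6\right) - 3 \right)} = 19543 - -23 = 19543 + 23 = 19566$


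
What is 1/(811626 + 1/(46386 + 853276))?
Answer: 899662/730189070413 ≈ 1.2321e-6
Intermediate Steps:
1/(811626 + 1/(46386 + 853276)) = 1/(811626 + 1/899662) = 1/(730189070413/899662) = 899662/730189070413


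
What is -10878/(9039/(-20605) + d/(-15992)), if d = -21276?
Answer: -298705492540/24486691 ≈ -12199.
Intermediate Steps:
-10878/(9039/(-20605) + d/(-15992)) = -10878/(9039/(-20605) - 21276/(-15992)) = -10878/(9039*(-1/20605) - 21276*(-1/15992)) = -10878/(-9039/20605 + 5319/3998) = -10878/73460073/82378790 = -10878*82378790/73460073 = -298705492540/24486691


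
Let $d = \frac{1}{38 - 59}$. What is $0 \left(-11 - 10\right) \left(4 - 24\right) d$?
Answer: $0$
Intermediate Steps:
$d = - \frac{1}{21}$ ($d = \frac{1}{-21} = - \frac{1}{21} \approx -0.047619$)
$0 \left(-11 - 10\right) \left(4 - 24\right) d = 0 \left(-11 - 10\right) \left(4 - 24\right) \left(- \frac{1}{21}\right) = 0 \left(-21\right) \left(-20\right) \left(- \frac{1}{21}\right) = 0 \cdot 420 \left(- \frac{1}{21}\right) = 0 \left(-20\right) = 0$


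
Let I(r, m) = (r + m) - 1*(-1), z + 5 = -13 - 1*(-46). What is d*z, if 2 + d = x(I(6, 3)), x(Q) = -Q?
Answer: -336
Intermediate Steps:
z = 28 (z = -5 + (-13 - 1*(-46)) = -5 + (-13 + 46) = -5 + 33 = 28)
I(r, m) = 1 + m + r (I(r, m) = (m + r) + 1 = 1 + m + r)
d = -12 (d = -2 - (1 + 3 + 6) = -2 - 1*10 = -2 - 10 = -12)
d*z = -12*28 = -336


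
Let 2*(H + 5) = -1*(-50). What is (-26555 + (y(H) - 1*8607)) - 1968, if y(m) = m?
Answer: -37110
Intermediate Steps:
H = 20 (H = -5 + (-1*(-50))/2 = -5 + (1/2)*50 = -5 + 25 = 20)
(-26555 + (y(H) - 1*8607)) - 1968 = (-26555 + (20 - 1*8607)) - 1968 = (-26555 + (20 - 8607)) - 1968 = (-26555 - 8587) - 1968 = -35142 - 1968 = -37110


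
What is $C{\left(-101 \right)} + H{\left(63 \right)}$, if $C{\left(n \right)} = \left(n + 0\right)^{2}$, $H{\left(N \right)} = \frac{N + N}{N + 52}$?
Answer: $\frac{1173241}{115} \approx 10202.0$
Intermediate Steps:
$H{\left(N \right)} = \frac{2 N}{52 + N}$
$C{\left(n \right)} = n^{2}$
$C{\left(-101 \right)} + H{\left(63 \right)} = \left(-101\right)^{2} + 2 \cdot 63 \frac{1}{52 + 63} = 10201 + 2 \cdot 63 \cdot \frac{1}{115} = 10201 + \frac{126}{115} = \frac{1173241}{115}$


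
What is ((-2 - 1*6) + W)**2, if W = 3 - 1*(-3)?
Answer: 4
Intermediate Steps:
W = 6 (W = 3 + 3 = 6)
((-2 - 1*6) + W)**2 = ((-2 - 1*6) + 6)**2 = ((-2 - 6) + 6)**2 = (-8 + 6)**2 = (-2)**2 = 4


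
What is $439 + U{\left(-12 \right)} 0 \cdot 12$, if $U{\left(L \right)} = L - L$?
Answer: $439$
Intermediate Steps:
$U{\left(L \right)} = 0$
$439 + U{\left(-12 \right)} 0 \cdot 12 = 439 + 0 \cdot 0 \cdot 12 = 439 + 0 \cdot 0 = 439 + 0 = 439$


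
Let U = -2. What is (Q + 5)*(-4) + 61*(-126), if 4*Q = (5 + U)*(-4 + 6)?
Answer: -7712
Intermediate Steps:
Q = 3/2 (Q = ((5 - 2)*(-4 + 6))/4 = (3*2)/4 = (¼)*6 = 3/2 ≈ 1.5000)
(Q + 5)*(-4) + 61*(-126) = (3/2 + 5)*(-4) + 61*(-126) = (13/2)*(-4) - 7686 = -26 - 7686 = -7712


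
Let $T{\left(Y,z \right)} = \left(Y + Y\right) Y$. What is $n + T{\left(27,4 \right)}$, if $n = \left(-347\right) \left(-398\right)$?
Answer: $139564$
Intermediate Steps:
$T{\left(Y,z \right)} = 2 Y^{2}$ ($T{\left(Y,z \right)} = 2 Y Y = 2 Y^{2}$)
$n = 138106$
$n + T{\left(27,4 \right)} = 138106 + 2 \cdot 27^{2} = 138106 + 2 \cdot 729 = 138106 + 1458 = 139564$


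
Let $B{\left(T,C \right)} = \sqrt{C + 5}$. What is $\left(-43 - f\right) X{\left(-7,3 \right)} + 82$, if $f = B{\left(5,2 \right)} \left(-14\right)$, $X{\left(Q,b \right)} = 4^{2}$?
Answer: $-606 + 224 \sqrt{7} \approx -13.352$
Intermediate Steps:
$B{\left(T,C \right)} = \sqrt{5 + C}$
$X{\left(Q,b \right)} = 16$
$f = - 14 \sqrt{7}$ ($f = \sqrt{5 + 2} \left(-14\right) = \sqrt{7} \left(-14\right) = - 14 \sqrt{7} \approx -37.041$)
$\left(-43 - f\right) X{\left(-7,3 \right)} + 82 = \left(-43 - - 14 \sqrt{7}\right) 16 + 82 = \left(-43 + 14 \sqrt{7}\right) 16 + 82 = \left(-688 + 224 \sqrt{7}\right) + 82 = -606 + 224 \sqrt{7}$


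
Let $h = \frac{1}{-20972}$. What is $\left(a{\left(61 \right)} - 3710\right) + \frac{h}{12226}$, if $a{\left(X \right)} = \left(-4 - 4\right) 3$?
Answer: $- \frac{957411311249}{256403672} \approx -3734.0$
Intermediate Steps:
$h = - \frac{1}{20972} \approx -4.7683 \cdot 10^{-5}$
$a{\left(X \right)} = -24$ ($a{\left(X \right)} = \left(-8\right) 3 = -24$)
$\left(a{\left(61 \right)} - 3710\right) + \frac{h}{12226} = \left(-24 - 3710\right) - \frac{1}{20972 \cdot 12226} = -3734 - \frac{1}{256403672} = - \frac{957411311249}{256403672}$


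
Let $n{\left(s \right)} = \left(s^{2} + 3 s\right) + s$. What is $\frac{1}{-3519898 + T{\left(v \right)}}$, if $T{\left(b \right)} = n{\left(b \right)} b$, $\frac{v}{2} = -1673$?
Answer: $- \frac{1}{37419602770} \approx -2.6724 \cdot 10^{-11}$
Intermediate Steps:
$n{\left(s \right)} = s^{2} + 4 s$
$v = -3346$ ($v = 2 \left(-1673\right) = -3346$)
$T{\left(b \right)} = b^{2} \left(4 + b\right)$ ($T{\left(b \right)} = b \left(4 + b\right) b = b^{2} \left(4 + b\right)$)
$\frac{1}{-3519898 + T{\left(v \right)}} = \frac{1}{-3519898 + \left(-3346\right)^{2} \left(4 - 3346\right)} = \frac{1}{-3519898 + 11195716 \left(-3342\right)} = \frac{1}{-3519898 - 37416082872} = \frac{1}{-37419602770} = - \frac{1}{37419602770}$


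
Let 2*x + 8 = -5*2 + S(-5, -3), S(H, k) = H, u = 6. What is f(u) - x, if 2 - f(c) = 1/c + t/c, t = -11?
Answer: 91/6 ≈ 15.167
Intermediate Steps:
x = -23/2 (x = -4 + (-5*2 - 5)/2 = -4 + (-10 - 5)/2 = -4 + (½)*(-15) = -4 - 15/2 = -23/2 ≈ -11.500)
f(c) = 2 + 10/c (f(c) = 2 - (1/c - 11/c) = 2 - (-10)/c = 2 + 10/c)
f(u) - x = (2 + 10/6) - 1*(-23/2) = (2 + 10*(⅙)) + 23/2 = (2 + 5/3) + 23/2 = 11/3 + 23/2 = 91/6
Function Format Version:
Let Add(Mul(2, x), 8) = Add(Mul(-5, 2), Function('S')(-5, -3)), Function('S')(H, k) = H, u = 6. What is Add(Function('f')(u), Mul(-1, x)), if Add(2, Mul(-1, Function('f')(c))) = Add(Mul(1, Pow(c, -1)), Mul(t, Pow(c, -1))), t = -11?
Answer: Rational(91, 6) ≈ 15.167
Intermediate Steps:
x = Rational(-23, 2) (x = Add(-4, Mul(Rational(1, 2), Add(Mul(-5, 2), -5))) = Add(-4, Mul(Rational(1, 2), Add(-10, -5))) = Add(-4, Mul(Rational(1, 2), -15)) = Add(-4, Rational(-15, 2)) = Rational(-23, 2) ≈ -11.500)
Function('f')(c) = Add(2, Mul(10, Pow(c, -1))) (Function('f')(c) = Add(2, Mul(-1, Add(Mul(1, Pow(c, -1)), Mul(-11, Pow(c, -1))))) = Add(2, Mul(-1, Add(Pow(c, -1), Mul(-11, Pow(c, -1))))) = Add(2, Mul(-1, Mul(-10, Pow(c, -1)))) = Add(2, Mul(10, Pow(c, -1))))
Add(Function('f')(u), Mul(-1, x)) = Add(Add(2, Mul(10, Pow(6, -1))), Mul(-1, Rational(-23, 2))) = Add(Add(2, Mul(10, Rational(1, 6))), Rational(23, 2)) = Add(Add(2, Rational(5, 3)), Rational(23, 2)) = Add(Rational(11, 3), Rational(23, 2)) = Rational(91, 6)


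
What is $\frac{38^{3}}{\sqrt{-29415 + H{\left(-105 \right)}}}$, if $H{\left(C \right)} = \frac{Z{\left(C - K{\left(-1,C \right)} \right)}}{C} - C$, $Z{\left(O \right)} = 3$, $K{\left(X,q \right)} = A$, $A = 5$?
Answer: $- \frac{54872 i \sqrt{35904785}}{1025851} \approx - 320.51 i$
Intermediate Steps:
$K{\left(X,q \right)} = 5$
$H{\left(C \right)} = - C + \frac{3}{C}$ ($H{\left(C \right)} = \frac{3}{C} - C = - C + \frac{3}{C}$)
$\frac{38^{3}}{\sqrt{-29415 + H{\left(-105 \right)}}} = \frac{38^{3}}{\sqrt{-29415 + \left(\left(-1\right) \left(-105\right) + \frac{3}{-105}\right)}} = \frac{54872}{\sqrt{-29415 + \left(105 + 3 \left(- \frac{1}{105}\right)\right)}} = \frac{54872}{\sqrt{-29415 + \left(105 - \frac{1}{35}\right)}} = \frac{54872}{\sqrt{-29415 + \frac{3674}{35}}} = \frac{54872}{\sqrt{- \frac{1025851}{35}}} = \frac{54872}{\frac{1}{35} i \sqrt{35904785}} = 54872 \left(- \frac{i \sqrt{35904785}}{1025851}\right) = - \frac{54872 i \sqrt{35904785}}{1025851}$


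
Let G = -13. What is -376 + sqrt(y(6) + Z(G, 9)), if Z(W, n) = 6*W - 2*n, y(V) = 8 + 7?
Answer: -376 + 9*I ≈ -376.0 + 9.0*I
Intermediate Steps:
y(V) = 15
Z(W, n) = -2*n + 6*W
-376 + sqrt(y(6) + Z(G, 9)) = -376 + sqrt(15 + (-2*9 + 6*(-13))) = -376 + sqrt(15 + (-18 - 78)) = -376 + sqrt(15 - 96) = -376 + sqrt(-81) = -376 + 9*I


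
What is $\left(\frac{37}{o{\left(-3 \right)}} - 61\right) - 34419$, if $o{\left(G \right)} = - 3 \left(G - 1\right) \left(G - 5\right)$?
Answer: $- \frac{3310117}{96} \approx -34480.0$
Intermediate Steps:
$o{\left(G \right)} = - 3 \left(-1 + G\right) \left(-5 + G\right)$
$\left(\frac{37}{o{\left(-3 \right)}} - 61\right) - 34419 = \left(\frac{37}{-15 - 3 \left(-3\right)^{2} + 18 \left(-3\right)} - 61\right) - 34419 = \left(\frac{37}{-15 - 27 - 54} - 61\right) - 34419 = \left(\frac{37}{-96} - 61\right) - 34419 = \left(37 \left(- \frac{1}{96}\right) - 61\right) - 34419 = \left(- \frac{37}{96} - 61\right) - 34419 = - \frac{5893}{96} - 34419 = - \frac{3310117}{96}$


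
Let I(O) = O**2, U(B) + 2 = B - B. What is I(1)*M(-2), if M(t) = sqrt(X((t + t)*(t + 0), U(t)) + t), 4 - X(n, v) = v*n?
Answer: 3*sqrt(2) ≈ 4.2426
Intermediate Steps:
U(B) = -2 (U(B) = -2 + (B - B) = -2 + 0 = -2)
X(n, v) = 4 - n*v (X(n, v) = 4 - v*n = 4 - n*v)
M(t) = sqrt(4 + t + 4*t**2) (M(t) = sqrt((4 - 1*(t + t)*(t + 0)*(-2)) + t) = sqrt((4 - 1*(2*t)*t*(-2)) + t) = sqrt((4 - 1*2*t**2*(-2)) + t) = sqrt((4 + 4*t**2) + t) = sqrt(4 + t + 4*t**2))
I(1)*M(-2) = 1**2*sqrt(4 - 2 + 4*(-2)**2) = 1*sqrt(4 - 2 + 4*4) = 1*sqrt(4 - 2 + 16) = 1*sqrt(18) = 1*(3*sqrt(2)) = 3*sqrt(2)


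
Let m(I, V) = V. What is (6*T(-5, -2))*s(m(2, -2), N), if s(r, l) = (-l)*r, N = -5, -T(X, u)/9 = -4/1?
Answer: -2160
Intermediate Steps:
T(X, u) = 36 (T(X, u) = -(-36)/1 = -(-36) = -9*(-4) = 36)
s(r, l) = -l*r
(6*T(-5, -2))*s(m(2, -2), N) = (6*36)*(-1*(-5)*(-2)) = 216*(-10) = -2160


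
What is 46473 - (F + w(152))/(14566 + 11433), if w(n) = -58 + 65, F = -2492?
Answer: 1208254012/25999 ≈ 46473.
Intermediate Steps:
w(n) = 7
46473 - (F + w(152))/(14566 + 11433) = 46473 - (-2492 + 7)/(14566 + 11433) = 46473 - (-2485)/25999 = 46473 - 1*(-2485/25999) = 46473 + 2485/25999 = 1208254012/25999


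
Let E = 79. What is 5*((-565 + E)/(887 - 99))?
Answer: -1215/394 ≈ -3.0838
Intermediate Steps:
5*((-565 + E)/(887 - 99)) = 5*((-565 + 79)/(887 - 99)) = 5*(-486/788) = 5*(-486*1/788) = 5*(-243/394) = -1215/394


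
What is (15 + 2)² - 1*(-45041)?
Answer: 45330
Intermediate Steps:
(15 + 2)² - 1*(-45041) = 17² + 45041 = 289 + 45041 = 45330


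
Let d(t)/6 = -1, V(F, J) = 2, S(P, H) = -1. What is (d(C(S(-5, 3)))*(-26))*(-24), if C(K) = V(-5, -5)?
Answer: -3744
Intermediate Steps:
C(K) = 2
d(t) = -6 (d(t) = 6*(-1) = -6)
(d(C(S(-5, 3)))*(-26))*(-24) = -6*(-26)*(-24) = 156*(-24) = -3744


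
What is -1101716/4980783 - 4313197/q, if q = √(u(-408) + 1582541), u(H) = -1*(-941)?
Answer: -1101716/4980783 - 4313197*√1583482/1583482 ≈ -3427.8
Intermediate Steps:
u(H) = 941
q = √1583482 (q = √(941 + 1582541) = √1583482 ≈ 1258.4)
-1101716/4980783 - 4313197/q = -1101716/4980783 - 4313197*√1583482/1583482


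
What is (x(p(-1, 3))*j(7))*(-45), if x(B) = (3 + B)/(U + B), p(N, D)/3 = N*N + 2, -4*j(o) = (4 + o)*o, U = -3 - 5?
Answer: 10395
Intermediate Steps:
U = -8
j(o) = -o*(4 + o)/4 (j(o) = -(4 + o)*o/4 = -o*(4 + o)/4)
p(N, D) = 6 + 3*N² (p(N, D) = 3*(N*N + 2) = 3*(N² + 2) = 3*(2 + N²) = 6 + 3*N²)
x(B) = (3 + B)/(-8 + B)
(x(p(-1, 3))*j(7))*(-45) = (((3 + (6 + 3*(-1)²))/(-8 + (6 + 3*(-1)²)))*(-¼*7*(4 + 7)))*(-45) = (((3 + (6 + 3*1))/(-8 + (6 + 3*1)))*(-¼*7*11))*(-45) = (((3 + (6 + 3))/(-8 + (6 + 3)))*(-77/4))*(-45) = (((3 + 9)/(-8 + 9))*(-77/4))*(-45) = ((12/1)*(-77/4))*(-45) = ((1*12)*(-77/4))*(-45) = (12*(-77/4))*(-45) = -231*(-45) = 10395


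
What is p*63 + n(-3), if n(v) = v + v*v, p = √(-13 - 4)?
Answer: 6 + 63*I*√17 ≈ 6.0 + 259.76*I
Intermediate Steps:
p = I*√17 (p = √(-17) = I*√17 ≈ 4.1231*I)
n(v) = v + v²
p*63 + n(-3) = (I*√17)*63 - 3*(1 - 3) = 63*I*√17 - 3*(-2) = 63*I*√17 + 6 = 6 + 63*I*√17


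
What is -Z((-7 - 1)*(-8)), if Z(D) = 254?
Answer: -254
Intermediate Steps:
-Z((-7 - 1)*(-8)) = -1*254 = -254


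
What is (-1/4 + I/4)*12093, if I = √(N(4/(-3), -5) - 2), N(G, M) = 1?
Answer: -12093/4 + 12093*I/4 ≈ -3023.3 + 3023.3*I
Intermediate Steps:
I
(-1/4 + I/4)*12093 = (-1*¼ + I*(¼))*12093 = (-¼ + I/4)*12093 = -12093/4 + 12093*I/4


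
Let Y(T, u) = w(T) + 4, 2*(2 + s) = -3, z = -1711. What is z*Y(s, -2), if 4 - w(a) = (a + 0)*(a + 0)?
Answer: 29087/4 ≈ 7271.8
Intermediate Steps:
w(a) = 4 - a² (w(a) = 4 - (a + 0)*(a + 0) = 4 - a*a = 4 - a²)
s = -7/2 (s = -2 + (½)*(-3) = -2 - 3/2 = -7/2 ≈ -3.5000)
Y(T, u) = 8 - T² (Y(T, u) = (4 - T²) + 4 = 8 - T²)
z*Y(s, -2) = -1711*(8 - (-7/2)²) = -1711*(8 - 1*49/4) = -1711*(8 - 49/4) = -1711*(-17/4) = 29087/4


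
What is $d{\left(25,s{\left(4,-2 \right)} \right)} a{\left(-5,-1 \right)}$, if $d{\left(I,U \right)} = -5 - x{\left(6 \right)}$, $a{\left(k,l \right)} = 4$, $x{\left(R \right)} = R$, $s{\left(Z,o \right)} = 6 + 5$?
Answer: $-44$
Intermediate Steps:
$s{\left(Z,o \right)} = 11$
$d{\left(I,U \right)} = -11$ ($d{\left(I,U \right)} = -5 - 6 = -11$)
$d{\left(25,s{\left(4,-2 \right)} \right)} a{\left(-5,-1 \right)} = \left(-11\right) 4 = -44$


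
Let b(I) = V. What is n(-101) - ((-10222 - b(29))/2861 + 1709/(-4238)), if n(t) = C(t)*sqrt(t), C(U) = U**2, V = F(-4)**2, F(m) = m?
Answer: 48278093/12124918 + 10201*I*sqrt(101) ≈ 3.9817 + 1.0252e+5*I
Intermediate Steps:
V = 16 (V = (-4)**2 = 16)
b(I) = 16
n(t) = t**(5/2) (n(t) = t**2*sqrt(t) = t**(5/2))
n(-101) - ((-10222 - b(29))/2861 + 1709/(-4238)) = (-101)**(5/2) - ((-10222 - 1*16)/2861 + 1709/(-4238)) = 10201*I*sqrt(101) - ((-10222 - 16)*(1/2861) + 1709*(-1/4238)) = 10201*I*sqrt(101) - (-10238*1/2861 - 1709/4238) = 10201*I*sqrt(101) - (-10238/2861 - 1709/4238) = 10201*I*sqrt(101) - 1*(-48278093/12124918) = 10201*I*sqrt(101) + 48278093/12124918 = 48278093/12124918 + 10201*I*sqrt(101)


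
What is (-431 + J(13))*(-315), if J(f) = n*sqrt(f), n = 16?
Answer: 135765 - 5040*sqrt(13) ≈ 1.1759e+5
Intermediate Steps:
J(f) = 16*sqrt(f)
(-431 + J(13))*(-315) = (-431 + 16*sqrt(13))*(-315) = 135765 - 5040*sqrt(13)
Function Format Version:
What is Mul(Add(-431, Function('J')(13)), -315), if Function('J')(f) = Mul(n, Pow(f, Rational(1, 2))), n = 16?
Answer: Add(135765, Mul(-5040, Pow(13, Rational(1, 2)))) ≈ 1.1759e+5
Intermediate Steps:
Function('J')(f) = Mul(16, Pow(f, Rational(1, 2)))
Mul(Add(-431, Function('J')(13)), -315) = Mul(Add(-431, Mul(16, Pow(13, Rational(1, 2)))), -315) = Add(135765, Mul(-5040, Pow(13, Rational(1, 2))))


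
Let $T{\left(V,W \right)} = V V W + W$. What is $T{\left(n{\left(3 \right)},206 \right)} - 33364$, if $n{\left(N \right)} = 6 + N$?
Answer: $-16472$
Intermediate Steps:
$T{\left(V,W \right)} = W + W V^{2}$ ($T{\left(V,W \right)} = V^{2} W + W = W V^{2} + W = W + W V^{2}$)
$T{\left(n{\left(3 \right)},206 \right)} - 33364 = 206 \left(1 + \left(6 + 3\right)^{2}\right) - 33364 = 206 \left(1 + 9^{2}\right) - 33364 = 206 \left(1 + 81\right) - 33364 = 206 \cdot 82 - 33364 = 16892 - 33364 = -16472$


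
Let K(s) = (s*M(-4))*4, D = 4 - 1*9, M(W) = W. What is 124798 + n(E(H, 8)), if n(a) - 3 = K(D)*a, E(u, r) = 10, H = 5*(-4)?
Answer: 125601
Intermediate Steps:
H = -20
D = -5 (D = 4 - 9 = -5)
K(s) = -16*s (K(s) = (s*(-4))*4 = -4*s*4 = -16*s)
n(a) = 3 + 80*a (n(a) = 3 + (-16*(-5))*a = 3 + 80*a)
124798 + n(E(H, 8)) = 124798 + (3 + 80*10) = 124798 + (3 + 800) = 124798 + 803 = 125601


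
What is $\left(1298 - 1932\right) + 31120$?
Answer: $30486$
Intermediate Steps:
$\left(1298 - 1932\right) + 31120 = -634 + 31120 = 30486$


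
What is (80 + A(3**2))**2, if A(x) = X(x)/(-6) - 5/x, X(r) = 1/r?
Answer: 18395521/2916 ≈ 6308.5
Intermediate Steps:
A(x) = -31/(6*x) (A(x) = 1/(x*(-6)) - 5/x = -1/6/x - 5/x = -1/(6*x) - 5/x = -31/(6*x))
(80 + A(3**2))**2 = (80 - 31/(6*(3**2)))**2 = (80 - 31/6/9)**2 = (80 - 31/6*1/9)**2 = (80 - 31/54)**2 = (4289/54)**2 = 18395521/2916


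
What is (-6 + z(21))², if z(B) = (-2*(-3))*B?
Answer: 14400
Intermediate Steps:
z(B) = 6*B
(-6 + z(21))² = (-6 + 6*21)² = (-6 + 126)² = 120² = 14400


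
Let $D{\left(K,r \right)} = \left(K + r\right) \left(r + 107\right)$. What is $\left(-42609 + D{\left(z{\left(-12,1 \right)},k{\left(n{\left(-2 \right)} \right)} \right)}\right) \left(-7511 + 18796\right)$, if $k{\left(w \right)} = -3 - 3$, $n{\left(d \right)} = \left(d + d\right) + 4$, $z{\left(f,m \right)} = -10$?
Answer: $-499079125$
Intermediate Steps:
$n{\left(d \right)} = 4 + 2 d$ ($n{\left(d \right)} = 2 d + 4 = 4 + 2 d$)
$k{\left(w \right)} = -6$
$D{\left(K,r \right)} = \left(107 + r\right) \left(K + r\right)$ ($D{\left(K,r \right)} = \left(K + r\right) \left(107 + r\right) = \left(107 + r\right) \left(K + r\right)$)
$\left(-42609 + D{\left(z{\left(-12,1 \right)},k{\left(n{\left(-2 \right)} \right)} \right)}\right) \left(-7511 + 18796\right) = \left(-42609 + \left(\left(-6\right)^{2} + 107 \left(-10\right) + 107 \left(-6\right) - -60\right)\right) \left(-7511 + 18796\right) = \left(-42609 + \left(36 - 1070 - 642 + 60\right)\right) 11285 = \left(-42609 - 1616\right) 11285 = \left(-44225\right) 11285 = -499079125$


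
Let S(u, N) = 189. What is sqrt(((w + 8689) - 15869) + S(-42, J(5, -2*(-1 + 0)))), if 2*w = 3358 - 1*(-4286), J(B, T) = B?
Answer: I*sqrt(3169) ≈ 56.294*I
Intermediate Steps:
w = 3822 (w = (3358 - 1*(-4286))/2 = (3358 + 4286)/2 = (1/2)*7644 = 3822)
sqrt(((w + 8689) - 15869) + S(-42, J(5, -2*(-1 + 0)))) = sqrt(((3822 + 8689) - 15869) + 189) = sqrt((12511 - 15869) + 189) = sqrt(-3358 + 189) = sqrt(-3169) = I*sqrt(3169)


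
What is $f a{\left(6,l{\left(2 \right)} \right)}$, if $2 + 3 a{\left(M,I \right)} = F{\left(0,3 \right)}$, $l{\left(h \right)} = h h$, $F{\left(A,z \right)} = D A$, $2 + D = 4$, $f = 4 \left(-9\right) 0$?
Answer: $0$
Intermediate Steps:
$f = 0$ ($f = \left(-36\right) 0 = 0$)
$D = 2$ ($D = -2 + 4 = 2$)
$F{\left(A,z \right)} = 2 A$
$l{\left(h \right)} = h^{2}$
$a{\left(M,I \right)} = - \frac{2}{3}$ ($a{\left(M,I \right)} = - \frac{2}{3} + \frac{2 \cdot 0}{3} = - \frac{2}{3} + \frac{1}{3} \cdot 0 = - \frac{2}{3} + 0 = - \frac{2}{3}$)
$f a{\left(6,l{\left(2 \right)} \right)} = 0 \left(- \frac{2}{3}\right) = 0$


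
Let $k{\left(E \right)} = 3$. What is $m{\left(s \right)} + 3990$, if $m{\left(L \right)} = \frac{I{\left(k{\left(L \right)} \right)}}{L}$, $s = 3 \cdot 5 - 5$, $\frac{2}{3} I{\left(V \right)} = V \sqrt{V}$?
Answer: $3990 + \frac{9 \sqrt{3}}{20} \approx 3990.8$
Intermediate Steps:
$I{\left(V \right)} = \frac{3 V^{\frac{3}{2}}}{2}$ ($I{\left(V \right)} = \frac{3 V \sqrt{V}}{2} = \frac{3 V^{\frac{3}{2}}}{2}$)
$s = 10$ ($s = 15 - 5 = 10$)
$m{\left(L \right)} = \frac{9 \sqrt{3}}{2 L}$ ($m{\left(L \right)} = \frac{\frac{3}{2} \cdot 3^{\frac{3}{2}}}{L} = \frac{\frac{3}{2} \cdot 3 \sqrt{3}}{L} = \frac{\frac{9}{2} \sqrt{3}}{L} = \frac{9 \sqrt{3}}{2 L}$)
$m{\left(s \right)} + 3990 = \frac{9 \sqrt{3}}{2 \cdot 10} + 3990 = \frac{9}{2} \sqrt{3} \cdot \frac{1}{10} + 3990 = \frac{9 \sqrt{3}}{20} + 3990 = 3990 + \frac{9 \sqrt{3}}{20}$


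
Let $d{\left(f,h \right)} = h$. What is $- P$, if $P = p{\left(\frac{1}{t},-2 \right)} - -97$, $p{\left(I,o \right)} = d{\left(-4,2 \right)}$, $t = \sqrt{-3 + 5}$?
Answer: $-99$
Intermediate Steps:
$t = \sqrt{2} \approx 1.4142$
$p{\left(I,o \right)} = 2$
$P = 99$ ($P = 2 - -97 = 2 + 97 = 99$)
$- P = \left(-1\right) 99 = -99$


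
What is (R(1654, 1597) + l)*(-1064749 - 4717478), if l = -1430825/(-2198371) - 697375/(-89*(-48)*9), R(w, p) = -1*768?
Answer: 127963991329844273021/28174322736 ≈ 4.5419e+9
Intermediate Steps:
R(w, p) = -768
l = -1478076616525/84522968208 (l = -1430825*(-1/2198371) - 697375/(4272*9) = 1430825/2198371 - 697375/38448 = -1478076616525/84522968208 ≈ -17.487)
(R(1654, 1597) + l)*(-1064749 - 4717478) = (-768 - 1478076616525/84522968208)*(-1064749 - 4717478) = -66391716200269/84522968208*(-5782227) = 127963991329844273021/28174322736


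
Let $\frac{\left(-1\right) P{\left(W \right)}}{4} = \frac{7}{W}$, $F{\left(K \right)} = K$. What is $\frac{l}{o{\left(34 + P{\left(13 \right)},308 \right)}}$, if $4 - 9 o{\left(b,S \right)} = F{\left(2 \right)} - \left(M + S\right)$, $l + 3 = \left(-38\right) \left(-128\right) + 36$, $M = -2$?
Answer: $\frac{44073}{308} \approx 143.09$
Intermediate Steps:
$P{\left(W \right)} = - \frac{28}{W}$ ($P{\left(W \right)} = - 4 \frac{7}{W} = - \frac{28}{W}$)
$l = 4897$ ($l = -3 + \left(\left(-38\right) \left(-128\right) + 36\right) = -3 + \left(4864 + 36\right) = -3 + 4900 = 4897$)
$o{\left(b,S \right)} = \frac{S}{9}$ ($o{\left(b,S \right)} = \frac{4}{9} - \frac{2 - \left(-2 + S\right)}{9} = \frac{4}{9} - \frac{4 - S}{9} = \frac{4}{9} + \left(- \frac{4}{9} + \frac{S}{9}\right) = \frac{S}{9}$)
$\frac{l}{o{\left(34 + P{\left(13 \right)},308 \right)}} = \frac{4897}{\frac{1}{9} \cdot 308} = \frac{4897}{\frac{308}{9}} = 4897 \cdot \frac{9}{308} = \frac{44073}{308}$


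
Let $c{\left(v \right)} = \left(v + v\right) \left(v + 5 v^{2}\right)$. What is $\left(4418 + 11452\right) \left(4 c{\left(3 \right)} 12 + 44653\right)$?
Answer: $928029990$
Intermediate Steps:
$c{\left(v \right)} = 2 v \left(v + 5 v^{2}\right)$
$\left(4418 + 11452\right) \left(4 c{\left(3 \right)} 12 + 44653\right) = \left(4418 + 11452\right) \left(4 \cdot 3^{2} \left(2 + 10 \cdot 3\right) 12 + 44653\right) = 15870 \left(4 \cdot 9 \left(2 + 30\right) 12 + 44653\right) = 15870 \left(4 \cdot 9 \cdot 32 \cdot 12 + 44653\right) = 15870 \left(4 \cdot 288 \cdot 12 + 44653\right) = 15870 \left(1152 \cdot 12 + 44653\right) = 15870 \left(13824 + 44653\right) = 15870 \cdot 58477 = 928029990$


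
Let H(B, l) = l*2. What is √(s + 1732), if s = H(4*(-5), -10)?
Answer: 4*√107 ≈ 41.376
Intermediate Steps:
H(B, l) = 2*l
s = -20 (s = 2*(-10) = -20)
√(s + 1732) = √(-20 + 1732) = √1712 = 4*√107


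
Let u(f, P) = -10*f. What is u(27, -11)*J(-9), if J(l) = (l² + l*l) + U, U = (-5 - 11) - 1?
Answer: -39150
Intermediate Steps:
U = -17 (U = -16 - 1 = -17)
J(l) = -17 + 2*l² (J(l) = (l² + l*l) - 17 = (l² + l²) - 17 = 2*l² - 17 = -17 + 2*l²)
u(27, -11)*J(-9) = (-10*27)*(-17 + 2*(-9)²) = -270*(-17 + 2*81) = -270*(-17 + 162) = -270*145 = -39150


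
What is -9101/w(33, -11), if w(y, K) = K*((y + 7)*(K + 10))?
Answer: -9101/440 ≈ -20.684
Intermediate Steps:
w(y, K) = K*(7 + y)*(10 + K) (w(y, K) = K*((7 + y)*(10 + K)) = K*(7 + y)*(10 + K))
-9101/w(33, -11) = -9101*(-1/(11*(70 + 7*(-11) + 10*33 - 11*33))) = -9101*(-1/(11*(70 - 77 + 330 - 363))) = -9101/((-11*(-40))) = -9101/440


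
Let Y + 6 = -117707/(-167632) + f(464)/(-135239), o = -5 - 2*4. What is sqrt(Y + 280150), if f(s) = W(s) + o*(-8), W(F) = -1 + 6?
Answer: sqrt(8998708521409101808446991)/5667596012 ≈ 529.29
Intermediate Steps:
W(F) = 5
o = -13 (o = -5 - 8 = -13)
f(s) = 109 (f(s) = 5 - 13*(-8) = 5 + 104 = 109)
Y = -120121999203/22670384048 (Y = -6 + (-117707/(-167632) + 109/(-135239)) = -6 + (-117707*(-1/167632) + 109*(-1/135239)) = -6 + (117707/167632 - 109/135239) = -6 + 15900305085/22670384048 = -120121999203/22670384048 ≈ -5.2986)
sqrt(Y + 280150) = sqrt(-120121999203/22670384048 + 280150) = sqrt(6350987969047997/22670384048) = sqrt(8998708521409101808446991)/5667596012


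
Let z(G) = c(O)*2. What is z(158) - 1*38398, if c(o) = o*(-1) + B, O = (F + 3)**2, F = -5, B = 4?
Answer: -38398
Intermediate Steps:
O = 4 (O = (-5 + 3)**2 = (-2)**2 = 4)
c(o) = 4 - o (c(o) = o*(-1) + 4 = -o + 4 = 4 - o)
z(G) = 0 (z(G) = (4 - 1*4)*2 = (4 - 4)*2 = 0*2 = 0)
z(158) - 1*38398 = 0 - 1*38398 = 0 - 38398 = -38398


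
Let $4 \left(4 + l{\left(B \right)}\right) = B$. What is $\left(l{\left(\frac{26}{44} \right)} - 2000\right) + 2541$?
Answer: $\frac{47269}{88} \approx 537.15$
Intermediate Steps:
$l{\left(B \right)} = -4 + \frac{B}{4}$
$\left(l{\left(\frac{26}{44} \right)} - 2000\right) + 2541 = \left(\left(-4 + \frac{26 \cdot \frac{1}{44}}{4}\right) - 2000\right) + 2541 = \left(\left(-4 + \frac{1}{4} \cdot \frac{13}{22}\right) - 2000\right) + 2541 = \left(\left(-4 + \frac{13}{88}\right) - 2000\right) + 2541 = \left(- \frac{339}{88} - 2000\right) + 2541 = - \frac{176339}{88} + 2541 = \frac{47269}{88}$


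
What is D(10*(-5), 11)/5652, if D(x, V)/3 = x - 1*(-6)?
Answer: -11/471 ≈ -0.023355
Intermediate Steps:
D(x, V) = 18 + 3*x (D(x, V) = 3*(x - 1*(-6)) = 3*(x + 6) = 3*(6 + x) = 18 + 3*x)
D(10*(-5), 11)/5652 = (18 + 3*(10*(-5)))/5652 = (18 + 3*(-50))*(1/5652) = (18 - 150)*(1/5652) = -132*1/5652 = -11/471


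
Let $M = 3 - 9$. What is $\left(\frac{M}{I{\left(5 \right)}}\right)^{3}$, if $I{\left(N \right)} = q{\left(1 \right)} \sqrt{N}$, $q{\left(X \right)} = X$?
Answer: $- \frac{216 \sqrt{5}}{25} \approx -19.32$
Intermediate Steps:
$M = -6$
$I{\left(N \right)} = \sqrt{N}$ ($I{\left(N \right)} = 1 \sqrt{N} = \sqrt{N}$)
$\left(\frac{M}{I{\left(5 \right)}}\right)^{3} = \left(- \frac{6}{\sqrt{5}}\right)^{3} = \left(- 6 \frac{\sqrt{5}}{5}\right)^{3} = \left(- \frac{6 \sqrt{5}}{5}\right)^{3} = - \frac{216 \sqrt{5}}{25}$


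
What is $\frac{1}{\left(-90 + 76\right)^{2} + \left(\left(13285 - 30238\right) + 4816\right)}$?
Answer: $- \frac{1}{11941} \approx -8.3745 \cdot 10^{-5}$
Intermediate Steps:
$\frac{1}{\left(-90 + 76\right)^{2} + \left(\left(13285 - 30238\right) + 4816\right)} = \frac{1}{\left(-14\right)^{2} + \left(-16953 + 4816\right)} = \frac{1}{196 - 12137} = \frac{1}{-11941} = - \frac{1}{11941}$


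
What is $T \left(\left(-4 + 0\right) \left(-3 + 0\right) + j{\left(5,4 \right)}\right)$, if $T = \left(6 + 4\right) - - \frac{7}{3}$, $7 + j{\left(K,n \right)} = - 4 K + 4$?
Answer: $- \frac{407}{3} \approx -135.67$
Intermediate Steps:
$j{\left(K,n \right)} = -3 - 4 K$ ($j{\left(K,n \right)} = -7 - \left(-4 + 4 K\right) = -3 - 4 K$)
$T = \frac{37}{3}$ ($T = 10 - \left(-7\right) \frac{1}{3} = 10 - - \frac{7}{3} = 10 + \frac{7}{3} = \frac{37}{3} \approx 12.333$)
$T \left(\left(-4 + 0\right) \left(-3 + 0\right) + j{\left(5,4 \right)}\right) = \frac{37 \left(\left(-4 + 0\right) \left(-3 + 0\right) - 23\right)}{3} = \frac{37 \left(\left(-4\right) \left(-3\right) - 23\right)}{3} = \frac{37 \left(12 - 23\right)}{3} = \frac{37}{3} \left(-11\right) = - \frac{407}{3}$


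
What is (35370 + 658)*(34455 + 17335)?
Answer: 1865890120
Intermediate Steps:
(35370 + 658)*(34455 + 17335) = 36028*51790 = 1865890120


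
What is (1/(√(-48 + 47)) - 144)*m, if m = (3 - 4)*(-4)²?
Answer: 2304 + 16*I ≈ 2304.0 + 16.0*I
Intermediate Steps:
m = -16 (m = -1*16 = -16)
(1/(√(-48 + 47)) - 144)*m = (1/(√(-48 + 47)) - 144)*(-16) = (1/(√(-1)) - 144)*(-16) = (1/I - 144)*(-16) = (-I - 144)*(-16) = (-144 - I)*(-16) = 2304 + 16*I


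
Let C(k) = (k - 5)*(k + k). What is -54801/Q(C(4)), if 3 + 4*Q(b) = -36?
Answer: 73068/13 ≈ 5620.6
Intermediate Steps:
C(k) = 2*k*(-5 + k) (C(k) = (-5 + k)*(2*k) = 2*k*(-5 + k))
Q(b) = -39/4 (Q(b) = -¾ + (¼)*(-36) = -¾ - 9 = -39/4)
-54801/Q(C(4)) = -54801/(-39/4) = -54801*(-4/39) = 73068/13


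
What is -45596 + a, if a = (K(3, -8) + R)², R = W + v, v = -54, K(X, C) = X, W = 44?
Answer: -45547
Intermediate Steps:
R = -10 (R = 44 - 54 = -10)
a = 49 (a = (3 - 10)² = (-7)² = 49)
-45596 + a = -45596 + 49 = -45547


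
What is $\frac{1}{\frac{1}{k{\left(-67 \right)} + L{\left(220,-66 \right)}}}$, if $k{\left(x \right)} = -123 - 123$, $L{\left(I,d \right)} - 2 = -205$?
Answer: $-449$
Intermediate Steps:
$L{\left(I,d \right)} = -203$ ($L{\left(I,d \right)} = 2 - 205 = -203$)
$k{\left(x \right)} = -246$ ($k{\left(x \right)} = -123 - 123 = -246$)
$\frac{1}{\frac{1}{k{\left(-67 \right)} + L{\left(220,-66 \right)}}} = \frac{1}{\frac{1}{-246 - 203}} = \frac{1}{\frac{1}{-449}} = \frac{1}{- \frac{1}{449}} = -449$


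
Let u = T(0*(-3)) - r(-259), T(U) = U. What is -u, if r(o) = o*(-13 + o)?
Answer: 70448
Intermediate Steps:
u = -70448 (u = 0*(-3) - (-259)*(-13 - 259) = 0 - (-259)*(-272) = 0 - 1*70448 = 0 - 70448 = -70448)
-u = -1*(-70448) = 70448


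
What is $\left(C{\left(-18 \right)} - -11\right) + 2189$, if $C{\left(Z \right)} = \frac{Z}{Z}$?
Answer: $2201$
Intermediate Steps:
$C{\left(Z \right)} = 1$
$\left(C{\left(-18 \right)} - -11\right) + 2189 = \left(1 - -11\right) + 2189 = \left(1 + 11\right) + 2189 = 12 + 2189 = 2201$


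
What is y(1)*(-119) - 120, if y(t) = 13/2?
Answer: -1787/2 ≈ -893.50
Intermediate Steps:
y(t) = 13/2 (y(t) = 13*(½) = 13/2)
y(1)*(-119) - 120 = (13/2)*(-119) - 120 = -1547/2 - 120 = -1787/2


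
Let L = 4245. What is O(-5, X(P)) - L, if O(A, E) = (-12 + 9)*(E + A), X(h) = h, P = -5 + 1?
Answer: -4218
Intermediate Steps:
P = -4
O(A, E) = -3*A - 3*E (O(A, E) = -3*(A + E) = -3*A - 3*E)
O(-5, X(P)) - L = (-3*(-5) - 3*(-4)) - 1*4245 = (15 + 12) - 4245 = 27 - 4245 = -4218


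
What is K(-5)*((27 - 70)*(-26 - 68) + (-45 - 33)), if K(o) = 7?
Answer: 27748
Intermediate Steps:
K(-5)*((27 - 70)*(-26 - 68) + (-45 - 33)) = 7*((27 - 70)*(-26 - 68) + (-45 - 33)) = 7*(-43*(-94) - 78) = 7*(4042 - 78) = 7*3964 = 27748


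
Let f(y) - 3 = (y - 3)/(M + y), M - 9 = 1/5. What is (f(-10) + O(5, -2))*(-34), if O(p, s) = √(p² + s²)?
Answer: -1309/2 - 34*√29 ≈ -837.60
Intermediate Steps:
M = 46/5 (M = 9 + 1/5 = 9 + ⅕ = 46/5 ≈ 9.2000)
f(y) = 3 + (-3 + y)/(46/5 + y) (f(y) = 3 + (y - 3)/(46/5 + y) = 3 + (-3 + y)/(46/5 + y))
(f(-10) + O(5, -2))*(-34) = ((123 + 20*(-10))/(46 + 5*(-10)) + √(5² + (-2)²))*(-34) = ((123 - 200)/(46 - 50) + √(25 + 4))*(-34) = (-77/(-4) + √29)*(-34) = (-¼*(-77) + √29)*(-34) = (77/4 + √29)*(-34) = -1309/2 - 34*√29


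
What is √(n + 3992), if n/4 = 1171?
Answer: 6*√241 ≈ 93.145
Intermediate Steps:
n = 4684 (n = 4*1171 = 4684)
√(n + 3992) = √(4684 + 3992) = √8676 = 6*√241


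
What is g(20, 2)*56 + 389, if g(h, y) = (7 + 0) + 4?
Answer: 1005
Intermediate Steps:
g(h, y) = 11 (g(h, y) = 7 + 4 = 11)
g(20, 2)*56 + 389 = 11*56 + 389 = 616 + 389 = 1005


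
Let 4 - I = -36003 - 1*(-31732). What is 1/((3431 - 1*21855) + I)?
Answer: -1/14149 ≈ -7.0676e-5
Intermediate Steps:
I = 4275 (I = 4 - (-36003 - 1*(-31732)) = 4 - (-36003 + 31732) = 4 - 1*(-4271) = 4 + 4271 = 4275)
1/((3431 - 1*21855) + I) = 1/((3431 - 1*21855) + 4275) = 1/((3431 - 21855) + 4275) = 1/(-18424 + 4275) = 1/(-14149) = -1/14149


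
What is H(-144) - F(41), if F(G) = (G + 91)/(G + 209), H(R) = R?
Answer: -18066/125 ≈ -144.53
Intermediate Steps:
F(G) = (91 + G)/(209 + G)
H(-144) - F(41) = -144 - (91 + 41)/(209 + 41) = -144 - 132/250 = -144 - 1*66/125 = -144 - 66/125 = -18066/125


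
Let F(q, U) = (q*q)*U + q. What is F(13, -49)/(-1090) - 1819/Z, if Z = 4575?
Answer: 3584339/498675 ≈ 7.1877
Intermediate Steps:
F(q, U) = q + U*q² (F(q, U) = q²*U + q = U*q² + q = q + U*q²)
F(13, -49)/(-1090) - 1819/Z = (13*(1 - 49*13))/(-1090) - 1819/4575 = (13*(1 - 637))*(-1/1090) - 1819*1/4575 = (13*(-636))*(-1/1090) - 1819/4575 = -8268*(-1/1090) - 1819/4575 = 4134/545 - 1819/4575 = 3584339/498675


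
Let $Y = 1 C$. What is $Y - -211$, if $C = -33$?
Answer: $178$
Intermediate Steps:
$Y = -33$ ($Y = 1 \left(-33\right) = -33$)
$Y - -211 = -33 - -211 = -33 + 211 = 178$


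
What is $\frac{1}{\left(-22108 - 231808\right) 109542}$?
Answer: $- \frac{1}{27814466472} \approx -3.5953 \cdot 10^{-11}$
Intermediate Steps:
$\frac{1}{\left(-22108 - 231808\right) 109542} = \frac{1}{-22108 - 231808} \cdot \frac{1}{109542} = \frac{1}{-253916} \cdot \frac{1}{109542} = \left(- \frac{1}{253916}\right) \frac{1}{109542} = - \frac{1}{27814466472}$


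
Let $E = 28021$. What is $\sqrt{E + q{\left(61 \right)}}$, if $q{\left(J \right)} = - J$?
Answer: $2 \sqrt{6990} \approx 167.21$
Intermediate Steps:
$\sqrt{E + q{\left(61 \right)}} = \sqrt{28021 - 61} = \sqrt{27960} = 2 \sqrt{6990}$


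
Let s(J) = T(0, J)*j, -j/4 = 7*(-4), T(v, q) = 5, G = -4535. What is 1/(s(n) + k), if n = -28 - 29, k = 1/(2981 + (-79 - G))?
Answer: 7437/4164721 ≈ 0.0017857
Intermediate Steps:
k = 1/7437 (k = 1/(2981 + (-79 - 1*(-4535))) = 1/(2981 + (-79 + 4535)) = 1/(2981 + 4456) = 1/7437 ≈ 0.00013446)
n = -57
j = 112 (j = -28*(-4) = -4*(-28) = 112)
s(J) = 560 (s(J) = 5*112 = 560)
1/(s(n) + k) = 1/(560 + 1/7437) = 1/(4164721/7437) = 7437/4164721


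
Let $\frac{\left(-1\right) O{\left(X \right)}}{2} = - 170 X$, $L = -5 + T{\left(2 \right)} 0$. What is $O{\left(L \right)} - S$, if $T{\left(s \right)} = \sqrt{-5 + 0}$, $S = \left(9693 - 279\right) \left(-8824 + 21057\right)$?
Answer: $-115163162$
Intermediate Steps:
$S = 115161462$ ($S = 9414 \cdot 12233 = 115161462$)
$T{\left(s \right)} = i \sqrt{5}$ ($T{\left(s \right)} = \sqrt{-5} = i \sqrt{5}$)
$L = -5$ ($L = -5 + i \sqrt{5} \cdot 0 = -5 + 0 = -5$)
$O{\left(X \right)} = 340 X$ ($O{\left(X \right)} = - 2 \left(- 170 X\right) = 340 X$)
$O{\left(L \right)} - S = 340 \left(-5\right) - 115161462 = -1700 - 115161462 = -115163162$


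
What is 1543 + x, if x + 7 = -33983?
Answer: -32447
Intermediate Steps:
x = -33990 (x = -7 - 33983 = -33990)
1543 + x = 1543 - 33990 = -32447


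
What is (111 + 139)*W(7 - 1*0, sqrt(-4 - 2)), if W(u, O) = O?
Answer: 250*I*sqrt(6) ≈ 612.37*I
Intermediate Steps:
(111 + 139)*W(7 - 1*0, sqrt(-4 - 2)) = (111 + 139)*sqrt(-4 - 2) = 250*sqrt(-6) = 250*(I*sqrt(6)) = 250*I*sqrt(6)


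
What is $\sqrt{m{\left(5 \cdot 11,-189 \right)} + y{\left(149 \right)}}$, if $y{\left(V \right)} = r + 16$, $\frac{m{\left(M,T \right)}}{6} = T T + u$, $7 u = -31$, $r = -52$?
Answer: $\frac{2 \sqrt{2624727}}{7} \approx 462.89$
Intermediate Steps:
$u = - \frac{31}{7}$ ($u = \frac{1}{7} \left(-31\right) = - \frac{31}{7} \approx -4.4286$)
$m{\left(M,T \right)} = - \frac{186}{7} + 6 T^{2}$ ($m{\left(M,T \right)} = 6 \left(T T - \frac{31}{7}\right) = 6 \left(T^{2} - \frac{31}{7}\right) = 6 \left(- \frac{31}{7} + T^{2}\right) = - \frac{186}{7} + 6 T^{2}$)
$y{\left(V \right)} = -36$ ($y{\left(V \right)} = -52 + 16 = -36$)
$\sqrt{m{\left(5 \cdot 11,-189 \right)} + y{\left(149 \right)}} = \sqrt{\left(- \frac{186}{7} + 6 \left(-189\right)^{2}\right) - 36} = \sqrt{\left(- \frac{186}{7} + 6 \cdot 35721\right) - 36} = \sqrt{\left(- \frac{186}{7} + 214326\right) - 36} = \sqrt{\frac{1500096}{7} - 36} = \sqrt{\frac{1499844}{7}} = \frac{2 \sqrt{2624727}}{7}$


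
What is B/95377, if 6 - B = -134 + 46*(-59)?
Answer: 2854/95377 ≈ 0.029923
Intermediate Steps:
B = 2854 (B = 6 - (-134 + 46*(-59)) = 6 - (-134 - 2714) = 6 - 1*(-2848) = 6 + 2848 = 2854)
B/95377 = 2854/95377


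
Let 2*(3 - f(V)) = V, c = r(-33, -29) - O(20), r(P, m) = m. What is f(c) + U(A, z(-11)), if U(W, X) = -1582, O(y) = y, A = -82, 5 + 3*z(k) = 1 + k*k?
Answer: -3109/2 ≈ -1554.5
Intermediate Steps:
z(k) = -4/3 + k²/3 (z(k) = -5/3 + (1 + k*k)/3 = -5/3 + (1 + k²)/3 = -5/3 + (⅓ + k²/3) = -4/3 + k²/3)
c = -49 (c = -29 - 1*20 = -29 - 20 = -49)
f(V) = 3 - V/2
f(c) + U(A, z(-11)) = (3 - ½*(-49)) - 1582 = (3 + 49/2) - 1582 = 55/2 - 1582 = -3109/2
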